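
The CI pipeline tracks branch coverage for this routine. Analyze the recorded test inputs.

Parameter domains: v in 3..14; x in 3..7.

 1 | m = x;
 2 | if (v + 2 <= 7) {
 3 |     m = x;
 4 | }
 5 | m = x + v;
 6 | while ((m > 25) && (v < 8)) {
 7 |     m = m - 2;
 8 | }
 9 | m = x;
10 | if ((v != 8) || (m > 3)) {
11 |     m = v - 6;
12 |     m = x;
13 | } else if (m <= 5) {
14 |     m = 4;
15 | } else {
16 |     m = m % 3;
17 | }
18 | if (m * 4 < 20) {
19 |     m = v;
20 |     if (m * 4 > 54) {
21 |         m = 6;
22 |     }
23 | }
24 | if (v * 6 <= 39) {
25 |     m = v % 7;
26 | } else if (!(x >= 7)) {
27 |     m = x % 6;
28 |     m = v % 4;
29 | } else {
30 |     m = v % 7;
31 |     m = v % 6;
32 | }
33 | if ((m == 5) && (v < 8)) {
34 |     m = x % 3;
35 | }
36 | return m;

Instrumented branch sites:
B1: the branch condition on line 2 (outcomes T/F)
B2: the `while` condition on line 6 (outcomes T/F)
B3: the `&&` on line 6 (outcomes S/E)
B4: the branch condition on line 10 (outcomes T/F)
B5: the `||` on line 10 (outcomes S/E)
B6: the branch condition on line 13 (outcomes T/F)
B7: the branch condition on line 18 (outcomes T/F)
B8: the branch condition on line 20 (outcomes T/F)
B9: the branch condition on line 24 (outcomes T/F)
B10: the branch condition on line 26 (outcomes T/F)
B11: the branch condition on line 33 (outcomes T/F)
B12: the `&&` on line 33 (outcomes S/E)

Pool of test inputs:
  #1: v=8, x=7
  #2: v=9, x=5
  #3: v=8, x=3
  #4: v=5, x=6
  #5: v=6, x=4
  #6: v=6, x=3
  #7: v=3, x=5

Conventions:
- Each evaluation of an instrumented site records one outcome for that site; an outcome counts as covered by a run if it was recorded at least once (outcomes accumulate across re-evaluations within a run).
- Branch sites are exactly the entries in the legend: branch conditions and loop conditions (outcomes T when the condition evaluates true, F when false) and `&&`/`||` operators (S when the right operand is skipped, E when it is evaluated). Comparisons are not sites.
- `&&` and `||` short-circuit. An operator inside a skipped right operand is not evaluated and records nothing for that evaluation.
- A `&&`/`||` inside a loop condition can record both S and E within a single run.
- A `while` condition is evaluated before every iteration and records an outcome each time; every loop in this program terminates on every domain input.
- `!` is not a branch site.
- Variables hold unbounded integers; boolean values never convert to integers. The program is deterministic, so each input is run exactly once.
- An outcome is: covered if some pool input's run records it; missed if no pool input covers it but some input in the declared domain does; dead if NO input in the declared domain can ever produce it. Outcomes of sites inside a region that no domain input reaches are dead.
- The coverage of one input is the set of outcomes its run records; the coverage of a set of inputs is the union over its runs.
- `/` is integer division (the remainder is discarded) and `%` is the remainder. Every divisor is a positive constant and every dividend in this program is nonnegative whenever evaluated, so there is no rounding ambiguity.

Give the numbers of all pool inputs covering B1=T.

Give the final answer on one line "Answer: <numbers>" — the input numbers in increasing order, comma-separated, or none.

input #1 (v=8, x=7): does not produce B1=T
input #2 (v=9, x=5): does not produce B1=T
input #3 (v=8, x=3): does not produce B1=T
input #4 (v=5, x=6): produces B1=T
input #5 (v=6, x=4): does not produce B1=T
input #6 (v=6, x=3): does not produce B1=T
input #7 (v=3, x=5): produces B1=T

Answer: 4, 7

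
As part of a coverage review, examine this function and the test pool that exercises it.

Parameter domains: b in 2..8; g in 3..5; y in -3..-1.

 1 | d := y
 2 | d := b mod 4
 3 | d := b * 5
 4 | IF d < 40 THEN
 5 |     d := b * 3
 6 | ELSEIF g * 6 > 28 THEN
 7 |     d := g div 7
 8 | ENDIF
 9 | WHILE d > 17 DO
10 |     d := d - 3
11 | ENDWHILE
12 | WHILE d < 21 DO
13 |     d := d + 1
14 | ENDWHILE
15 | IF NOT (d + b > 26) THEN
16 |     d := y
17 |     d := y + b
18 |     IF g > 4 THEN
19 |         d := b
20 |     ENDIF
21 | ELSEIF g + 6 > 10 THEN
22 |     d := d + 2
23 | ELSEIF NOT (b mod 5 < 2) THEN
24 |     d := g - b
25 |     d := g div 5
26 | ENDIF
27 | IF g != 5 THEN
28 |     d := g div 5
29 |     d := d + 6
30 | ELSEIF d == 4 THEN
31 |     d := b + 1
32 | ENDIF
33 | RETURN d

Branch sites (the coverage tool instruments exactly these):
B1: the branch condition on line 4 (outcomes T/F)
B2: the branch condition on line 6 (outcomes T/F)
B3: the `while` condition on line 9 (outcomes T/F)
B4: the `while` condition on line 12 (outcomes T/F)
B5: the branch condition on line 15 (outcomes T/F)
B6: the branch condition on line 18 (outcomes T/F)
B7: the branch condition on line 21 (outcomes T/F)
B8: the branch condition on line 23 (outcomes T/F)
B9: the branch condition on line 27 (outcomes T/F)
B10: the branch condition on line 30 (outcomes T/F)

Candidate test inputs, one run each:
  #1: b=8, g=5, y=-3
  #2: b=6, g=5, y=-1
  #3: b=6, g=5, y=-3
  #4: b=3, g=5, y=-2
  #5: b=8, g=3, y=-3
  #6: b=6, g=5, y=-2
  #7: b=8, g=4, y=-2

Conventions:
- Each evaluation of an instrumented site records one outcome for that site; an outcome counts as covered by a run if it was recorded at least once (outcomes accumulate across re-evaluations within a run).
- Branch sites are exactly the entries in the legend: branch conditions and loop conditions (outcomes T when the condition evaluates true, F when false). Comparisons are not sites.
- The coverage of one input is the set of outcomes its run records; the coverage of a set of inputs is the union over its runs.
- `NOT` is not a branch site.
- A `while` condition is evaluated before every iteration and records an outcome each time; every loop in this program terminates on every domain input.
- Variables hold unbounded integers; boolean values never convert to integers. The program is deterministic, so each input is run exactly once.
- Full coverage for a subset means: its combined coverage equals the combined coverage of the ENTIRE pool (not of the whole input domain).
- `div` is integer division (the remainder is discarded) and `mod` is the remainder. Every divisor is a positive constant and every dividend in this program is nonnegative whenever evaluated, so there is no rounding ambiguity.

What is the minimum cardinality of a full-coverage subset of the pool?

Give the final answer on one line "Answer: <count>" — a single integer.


#1 (b=8, g=5, y=-3) -> covered: B1=F, B2=T, B3=F, B4=T, B4=F, B5=F, B7=T, B9=F, B10=F
#2 (b=6, g=5, y=-1) -> covered: B1=T, B3=T, B3=F, B4=T, B4=F, B5=F, B7=T, B9=F, B10=F
#3 (b=6, g=5, y=-3) -> covered: B1=T, B3=T, B3=F, B4=T, B4=F, B5=F, B7=T, B9=F, B10=F
#4 (b=3, g=5, y=-2) -> covered: B1=T, B3=F, B4=T, B4=F, B5=T, B6=T, B9=F, B10=F
#5 (b=8, g=3, y=-3) -> covered: B1=F, B2=F, B3=T, B3=F, B4=T, B4=F, B5=F, B7=F, B8=T, B9=T
#6 (b=6, g=5, y=-2) -> covered: B1=T, B3=T, B3=F, B4=T, B4=F, B5=F, B7=T, B9=F, B10=F
#7 (b=8, g=4, y=-2) -> covered: B1=F, B2=F, B3=T, B3=F, B4=T, B4=F, B5=F, B7=F, B8=T, B9=T
the full pool covers 17 outcomes: B1=T, B1=F, B2=T, B2=F, B3=T, B3=F, B4=T, B4=F, B5=T, B5=F, B6=T, B7=T, B7=F, B8=T, B9=T, B9=F, B10=F
size 1 is not enough: best union over all size-1 subsets is 10/17
size 2 is not enough: best union over all size-2 subsets is 15/17
at size 3, {1, 4, 5} reaches all 17 outcomes; every lexicographically earlier size-3 subset fails
Answer: 3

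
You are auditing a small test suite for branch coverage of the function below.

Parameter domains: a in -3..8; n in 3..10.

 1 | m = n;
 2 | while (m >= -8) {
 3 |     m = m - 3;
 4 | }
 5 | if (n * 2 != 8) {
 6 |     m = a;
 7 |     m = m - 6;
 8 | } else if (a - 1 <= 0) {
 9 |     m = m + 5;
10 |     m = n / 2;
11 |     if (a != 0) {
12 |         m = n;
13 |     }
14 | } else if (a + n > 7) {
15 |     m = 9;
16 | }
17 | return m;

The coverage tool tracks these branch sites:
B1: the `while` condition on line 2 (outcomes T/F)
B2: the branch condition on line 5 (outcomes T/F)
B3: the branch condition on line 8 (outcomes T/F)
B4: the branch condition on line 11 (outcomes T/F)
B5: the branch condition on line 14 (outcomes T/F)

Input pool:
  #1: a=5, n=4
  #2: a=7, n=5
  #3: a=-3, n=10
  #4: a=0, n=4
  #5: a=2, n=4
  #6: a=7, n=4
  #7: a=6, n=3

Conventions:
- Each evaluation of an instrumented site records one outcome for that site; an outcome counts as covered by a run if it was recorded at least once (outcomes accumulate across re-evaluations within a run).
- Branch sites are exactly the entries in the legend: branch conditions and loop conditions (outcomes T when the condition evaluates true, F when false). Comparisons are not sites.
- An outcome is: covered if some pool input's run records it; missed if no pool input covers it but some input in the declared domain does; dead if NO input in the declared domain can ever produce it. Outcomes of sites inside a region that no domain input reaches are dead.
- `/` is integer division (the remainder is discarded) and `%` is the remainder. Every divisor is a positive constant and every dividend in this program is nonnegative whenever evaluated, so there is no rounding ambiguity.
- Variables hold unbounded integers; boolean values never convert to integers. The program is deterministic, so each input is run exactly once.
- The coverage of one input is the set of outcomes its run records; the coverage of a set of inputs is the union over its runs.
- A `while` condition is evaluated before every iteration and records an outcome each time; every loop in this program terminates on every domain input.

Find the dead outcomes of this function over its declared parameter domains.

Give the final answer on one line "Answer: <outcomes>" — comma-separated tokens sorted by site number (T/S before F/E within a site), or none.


running all 96 domain inputs and tallying outcomes:
  reachable outcomes have witnesses, e.g. B1=T (e.g. a=-3, n=3), B1=F (e.g. a=-3, n=3), B2=T (e.g. a=-3, n=3), B2=F (e.g. a=-3, n=4)
Answer: none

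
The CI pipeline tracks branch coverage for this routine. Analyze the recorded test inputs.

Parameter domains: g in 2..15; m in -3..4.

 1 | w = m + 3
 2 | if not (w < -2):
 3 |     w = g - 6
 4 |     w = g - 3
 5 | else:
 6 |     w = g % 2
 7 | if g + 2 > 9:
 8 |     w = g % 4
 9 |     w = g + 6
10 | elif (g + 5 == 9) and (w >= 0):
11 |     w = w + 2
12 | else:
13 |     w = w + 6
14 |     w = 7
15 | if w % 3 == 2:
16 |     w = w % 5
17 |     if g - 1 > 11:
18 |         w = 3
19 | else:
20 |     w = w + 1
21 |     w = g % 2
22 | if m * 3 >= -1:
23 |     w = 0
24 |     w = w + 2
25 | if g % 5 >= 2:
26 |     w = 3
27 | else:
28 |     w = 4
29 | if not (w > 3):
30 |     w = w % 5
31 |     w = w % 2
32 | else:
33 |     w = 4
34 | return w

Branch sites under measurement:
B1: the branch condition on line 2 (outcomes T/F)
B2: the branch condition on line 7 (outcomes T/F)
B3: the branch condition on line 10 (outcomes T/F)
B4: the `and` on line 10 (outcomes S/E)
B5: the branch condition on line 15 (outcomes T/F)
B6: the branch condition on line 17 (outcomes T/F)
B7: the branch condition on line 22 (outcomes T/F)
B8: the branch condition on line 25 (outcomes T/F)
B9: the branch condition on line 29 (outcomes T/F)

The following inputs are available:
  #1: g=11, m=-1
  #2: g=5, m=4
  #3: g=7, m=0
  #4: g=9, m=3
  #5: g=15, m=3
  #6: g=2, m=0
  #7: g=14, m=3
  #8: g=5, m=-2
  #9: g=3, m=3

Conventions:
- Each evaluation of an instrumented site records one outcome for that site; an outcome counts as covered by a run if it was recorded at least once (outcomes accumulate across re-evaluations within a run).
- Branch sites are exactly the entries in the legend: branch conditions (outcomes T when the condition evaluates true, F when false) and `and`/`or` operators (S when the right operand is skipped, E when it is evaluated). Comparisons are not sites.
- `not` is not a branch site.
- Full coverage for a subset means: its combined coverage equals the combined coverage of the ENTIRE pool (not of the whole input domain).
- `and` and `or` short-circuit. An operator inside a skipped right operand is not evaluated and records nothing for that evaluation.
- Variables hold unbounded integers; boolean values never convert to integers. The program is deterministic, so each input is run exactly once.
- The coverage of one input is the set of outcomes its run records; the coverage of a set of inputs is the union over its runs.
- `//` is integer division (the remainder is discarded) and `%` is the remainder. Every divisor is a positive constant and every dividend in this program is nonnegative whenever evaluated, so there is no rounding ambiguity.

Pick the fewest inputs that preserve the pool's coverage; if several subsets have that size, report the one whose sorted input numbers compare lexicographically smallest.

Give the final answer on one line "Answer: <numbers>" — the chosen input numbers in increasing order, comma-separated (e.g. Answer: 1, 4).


test 1 (g=11, m=-1) fires B1->T, B2->T, B5->T, B6->F, B7->F, B8->F, B9->F; hits B1=T, B2=T, B5=T, B6=F, B7=F, B8=F, B9=F
test 2 (g=5, m=4) fires B1->T, B2->F, B4->S, B3->F, B5->F, B7->T, B8->F, B9->F; hits B1=T, B2=F, B3=F, B4=S, B5=F, B7=T, B8=F, B9=F
test 3 (g=7, m=0) fires B1->T, B2->F, B4->S, B3->F, B5->F, B7->T, B8->T, B9->T; hits B1=T, B2=F, B3=F, B4=S, B5=F, B7=T, B8=T, B9=T
test 4 (g=9, m=3) fires B1->T, B2->T, B5->F, B7->T, B8->T, B9->T; hits B1=T, B2=T, B5=F, B7=T, B8=T, B9=T
test 5 (g=15, m=3) fires B1->T, B2->T, B5->F, B7->T, B8->F, B9->F; hits B1=T, B2=T, B5=F, B7=T, B8=F, B9=F
test 6 (g=2, m=0) fires B1->T, B2->F, B4->S, B3->F, B5->F, B7->T, B8->T, B9->T; hits B1=T, B2=F, B3=F, B4=S, B5=F, B7=T, B8=T, B9=T
test 7 (g=14, m=3) fires B1->T, B2->T, B5->T, B6->T, B7->T, B8->T, B9->T; hits B1=T, B2=T, B5=T, B6=T, B7=T, B8=T, B9=T
test 8 (g=5, m=-2) fires B1->T, B2->F, B4->S, B3->F, B5->F, B7->F, B8->F, B9->F; hits B1=T, B2=F, B3=F, B4=S, B5=F, B7=F, B8=F, B9=F
test 9 (g=3, m=3) fires B1->T, B2->F, B4->S, B3->F, B5->F, B7->T, B8->T, B9->T; hits B1=T, B2=F, B3=F, B4=S, B5=F, B7=T, B8=T, B9=T
the full pool covers 15 outcomes: B1=T, B2=T, B2=F, B3=F, B4=S, B5=T, B5=F, B6=T, B6=F, B7=T, B7=F, B8=T, B8=F, B9=T, B9=F
every size-1 subset falls short of the 15 outcomes (best: 8/15)
every size-2 subset falls short of the 15 outcomes (best: 14/15)
inputs {1, 2, 7} (size 3) cover everything; no size-3 subset with a lexicographically smaller index list covers all 15
Answer: 1, 2, 7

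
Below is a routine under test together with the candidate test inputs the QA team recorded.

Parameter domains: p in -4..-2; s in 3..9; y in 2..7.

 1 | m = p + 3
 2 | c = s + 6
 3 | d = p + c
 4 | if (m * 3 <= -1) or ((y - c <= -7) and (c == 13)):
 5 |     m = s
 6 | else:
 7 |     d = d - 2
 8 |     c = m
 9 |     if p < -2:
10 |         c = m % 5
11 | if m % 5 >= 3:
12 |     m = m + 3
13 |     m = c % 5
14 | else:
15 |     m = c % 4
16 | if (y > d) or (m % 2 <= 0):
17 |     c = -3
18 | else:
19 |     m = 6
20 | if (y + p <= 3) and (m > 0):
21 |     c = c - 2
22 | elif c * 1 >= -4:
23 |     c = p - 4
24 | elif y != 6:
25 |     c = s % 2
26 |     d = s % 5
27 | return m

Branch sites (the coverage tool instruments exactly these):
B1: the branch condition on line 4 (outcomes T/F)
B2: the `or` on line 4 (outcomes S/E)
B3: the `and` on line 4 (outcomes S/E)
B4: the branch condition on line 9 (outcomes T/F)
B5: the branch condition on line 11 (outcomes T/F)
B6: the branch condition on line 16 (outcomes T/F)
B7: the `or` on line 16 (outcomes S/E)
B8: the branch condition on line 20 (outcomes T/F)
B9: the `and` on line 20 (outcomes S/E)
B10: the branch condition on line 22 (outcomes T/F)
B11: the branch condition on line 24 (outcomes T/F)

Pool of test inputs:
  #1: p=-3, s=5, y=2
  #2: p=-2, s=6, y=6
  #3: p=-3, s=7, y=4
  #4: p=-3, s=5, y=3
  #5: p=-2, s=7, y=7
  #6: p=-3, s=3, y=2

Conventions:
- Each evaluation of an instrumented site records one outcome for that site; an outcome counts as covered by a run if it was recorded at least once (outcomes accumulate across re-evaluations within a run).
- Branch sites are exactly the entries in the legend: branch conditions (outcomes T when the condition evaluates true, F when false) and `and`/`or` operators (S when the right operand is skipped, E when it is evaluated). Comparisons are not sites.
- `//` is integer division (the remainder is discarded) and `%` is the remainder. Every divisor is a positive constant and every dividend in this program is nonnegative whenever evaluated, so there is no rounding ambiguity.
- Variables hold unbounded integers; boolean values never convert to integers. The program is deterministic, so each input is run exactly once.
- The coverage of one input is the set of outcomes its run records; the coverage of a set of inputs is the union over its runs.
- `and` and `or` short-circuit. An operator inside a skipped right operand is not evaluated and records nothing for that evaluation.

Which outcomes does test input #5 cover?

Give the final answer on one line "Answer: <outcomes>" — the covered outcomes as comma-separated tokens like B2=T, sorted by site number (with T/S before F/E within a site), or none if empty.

Simulating input #5 (p=-2, s=7, y=7) step by step:
  B2->E, B3->S, B1->F, B4->F, B5->F, B7->E, B6->F, B9->S, B8->F, B10->T
deduplicating events, the covered set is: B1=F, B2=E, B3=S, B4=F, B5=F, B6=F, B7=E, B8=F, B9=S, B10=T

Answer: B1=F, B2=E, B3=S, B4=F, B5=F, B6=F, B7=E, B8=F, B9=S, B10=T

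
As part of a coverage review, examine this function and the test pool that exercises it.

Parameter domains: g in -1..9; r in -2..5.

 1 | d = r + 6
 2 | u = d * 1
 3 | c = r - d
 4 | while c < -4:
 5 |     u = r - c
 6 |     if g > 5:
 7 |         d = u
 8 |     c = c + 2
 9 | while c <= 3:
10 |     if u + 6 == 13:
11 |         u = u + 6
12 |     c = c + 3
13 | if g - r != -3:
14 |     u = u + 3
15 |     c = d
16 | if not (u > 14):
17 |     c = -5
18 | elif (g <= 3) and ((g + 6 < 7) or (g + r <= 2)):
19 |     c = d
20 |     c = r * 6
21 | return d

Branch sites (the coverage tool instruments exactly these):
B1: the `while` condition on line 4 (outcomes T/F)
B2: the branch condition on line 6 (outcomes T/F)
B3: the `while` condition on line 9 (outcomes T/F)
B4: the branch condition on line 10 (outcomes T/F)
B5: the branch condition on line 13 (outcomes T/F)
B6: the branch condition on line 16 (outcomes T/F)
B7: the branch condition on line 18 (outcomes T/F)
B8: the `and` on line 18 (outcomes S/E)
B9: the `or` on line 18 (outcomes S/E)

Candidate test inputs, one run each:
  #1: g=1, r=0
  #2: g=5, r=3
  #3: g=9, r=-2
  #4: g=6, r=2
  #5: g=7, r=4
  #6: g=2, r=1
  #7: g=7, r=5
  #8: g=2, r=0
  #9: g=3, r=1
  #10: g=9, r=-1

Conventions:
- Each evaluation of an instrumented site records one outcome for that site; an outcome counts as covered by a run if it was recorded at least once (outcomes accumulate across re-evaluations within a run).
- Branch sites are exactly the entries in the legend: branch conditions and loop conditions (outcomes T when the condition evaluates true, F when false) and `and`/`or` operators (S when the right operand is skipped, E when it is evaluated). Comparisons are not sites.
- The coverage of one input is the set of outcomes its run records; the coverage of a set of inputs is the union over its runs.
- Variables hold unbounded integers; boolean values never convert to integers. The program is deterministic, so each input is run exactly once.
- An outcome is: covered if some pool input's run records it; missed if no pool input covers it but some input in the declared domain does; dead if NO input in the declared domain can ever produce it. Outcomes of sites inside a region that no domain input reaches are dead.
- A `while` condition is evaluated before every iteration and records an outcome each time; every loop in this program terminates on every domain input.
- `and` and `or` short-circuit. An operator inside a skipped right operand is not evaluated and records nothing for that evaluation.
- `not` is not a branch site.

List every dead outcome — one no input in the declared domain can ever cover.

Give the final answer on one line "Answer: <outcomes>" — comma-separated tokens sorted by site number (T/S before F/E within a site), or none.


checking every outcome against all 88 domain inputs:
  reachable outcomes have witnesses, e.g. B1=T (e.g. g=-1, r=-2), B1=F (e.g. g=-1, r=-2), B2=T (e.g. g=6, r=-2), B2=F (e.g. g=-1, r=-2)
Answer: none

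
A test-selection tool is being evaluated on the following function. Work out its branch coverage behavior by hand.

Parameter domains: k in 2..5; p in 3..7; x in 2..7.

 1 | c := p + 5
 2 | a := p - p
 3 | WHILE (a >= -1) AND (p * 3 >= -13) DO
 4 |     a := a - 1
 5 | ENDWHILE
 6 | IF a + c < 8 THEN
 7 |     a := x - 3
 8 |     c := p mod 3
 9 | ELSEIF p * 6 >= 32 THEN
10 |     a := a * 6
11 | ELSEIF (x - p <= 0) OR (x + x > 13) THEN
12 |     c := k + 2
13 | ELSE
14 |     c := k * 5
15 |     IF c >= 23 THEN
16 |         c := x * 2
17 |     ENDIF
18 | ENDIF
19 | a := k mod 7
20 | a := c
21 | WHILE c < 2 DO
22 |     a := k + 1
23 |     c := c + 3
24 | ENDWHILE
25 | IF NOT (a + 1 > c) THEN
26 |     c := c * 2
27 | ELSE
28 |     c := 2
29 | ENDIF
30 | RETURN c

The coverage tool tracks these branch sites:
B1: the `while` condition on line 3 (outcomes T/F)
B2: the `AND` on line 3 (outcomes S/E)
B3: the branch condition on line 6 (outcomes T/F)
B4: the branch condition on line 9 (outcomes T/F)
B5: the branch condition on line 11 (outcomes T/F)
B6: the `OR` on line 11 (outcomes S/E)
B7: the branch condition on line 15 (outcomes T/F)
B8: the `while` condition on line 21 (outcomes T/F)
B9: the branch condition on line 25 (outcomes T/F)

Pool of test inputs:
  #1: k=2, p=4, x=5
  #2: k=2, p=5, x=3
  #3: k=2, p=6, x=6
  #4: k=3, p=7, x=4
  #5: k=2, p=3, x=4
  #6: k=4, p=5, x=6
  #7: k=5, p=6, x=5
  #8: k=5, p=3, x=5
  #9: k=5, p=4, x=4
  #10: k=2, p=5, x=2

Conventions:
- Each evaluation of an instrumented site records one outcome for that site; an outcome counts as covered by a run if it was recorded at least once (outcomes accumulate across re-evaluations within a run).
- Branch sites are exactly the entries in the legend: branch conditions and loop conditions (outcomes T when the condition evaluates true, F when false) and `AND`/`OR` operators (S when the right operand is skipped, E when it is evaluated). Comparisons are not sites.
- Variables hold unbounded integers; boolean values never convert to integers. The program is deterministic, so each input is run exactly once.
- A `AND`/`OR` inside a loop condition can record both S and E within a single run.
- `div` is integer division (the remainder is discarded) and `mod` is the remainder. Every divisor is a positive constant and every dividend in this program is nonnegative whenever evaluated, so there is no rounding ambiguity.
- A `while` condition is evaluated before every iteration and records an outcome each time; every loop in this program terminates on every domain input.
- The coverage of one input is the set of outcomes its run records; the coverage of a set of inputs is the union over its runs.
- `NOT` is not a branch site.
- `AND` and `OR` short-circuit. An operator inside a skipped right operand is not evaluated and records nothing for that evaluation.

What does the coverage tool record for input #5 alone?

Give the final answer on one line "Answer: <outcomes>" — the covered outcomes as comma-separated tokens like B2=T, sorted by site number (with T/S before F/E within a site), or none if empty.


Event log for input #5 (k=2, p=3, x=4):
  B2->E, B1->T, B2->E, B1->T, B2->S, B1->F, B3->T, B8->T, B8->F, B9->F
collecting distinct outcomes: B1=T, B1=F, B2=S, B2=E, B3=T, B8=T, B8=F, B9=F
Answer: B1=T, B1=F, B2=S, B2=E, B3=T, B8=T, B8=F, B9=F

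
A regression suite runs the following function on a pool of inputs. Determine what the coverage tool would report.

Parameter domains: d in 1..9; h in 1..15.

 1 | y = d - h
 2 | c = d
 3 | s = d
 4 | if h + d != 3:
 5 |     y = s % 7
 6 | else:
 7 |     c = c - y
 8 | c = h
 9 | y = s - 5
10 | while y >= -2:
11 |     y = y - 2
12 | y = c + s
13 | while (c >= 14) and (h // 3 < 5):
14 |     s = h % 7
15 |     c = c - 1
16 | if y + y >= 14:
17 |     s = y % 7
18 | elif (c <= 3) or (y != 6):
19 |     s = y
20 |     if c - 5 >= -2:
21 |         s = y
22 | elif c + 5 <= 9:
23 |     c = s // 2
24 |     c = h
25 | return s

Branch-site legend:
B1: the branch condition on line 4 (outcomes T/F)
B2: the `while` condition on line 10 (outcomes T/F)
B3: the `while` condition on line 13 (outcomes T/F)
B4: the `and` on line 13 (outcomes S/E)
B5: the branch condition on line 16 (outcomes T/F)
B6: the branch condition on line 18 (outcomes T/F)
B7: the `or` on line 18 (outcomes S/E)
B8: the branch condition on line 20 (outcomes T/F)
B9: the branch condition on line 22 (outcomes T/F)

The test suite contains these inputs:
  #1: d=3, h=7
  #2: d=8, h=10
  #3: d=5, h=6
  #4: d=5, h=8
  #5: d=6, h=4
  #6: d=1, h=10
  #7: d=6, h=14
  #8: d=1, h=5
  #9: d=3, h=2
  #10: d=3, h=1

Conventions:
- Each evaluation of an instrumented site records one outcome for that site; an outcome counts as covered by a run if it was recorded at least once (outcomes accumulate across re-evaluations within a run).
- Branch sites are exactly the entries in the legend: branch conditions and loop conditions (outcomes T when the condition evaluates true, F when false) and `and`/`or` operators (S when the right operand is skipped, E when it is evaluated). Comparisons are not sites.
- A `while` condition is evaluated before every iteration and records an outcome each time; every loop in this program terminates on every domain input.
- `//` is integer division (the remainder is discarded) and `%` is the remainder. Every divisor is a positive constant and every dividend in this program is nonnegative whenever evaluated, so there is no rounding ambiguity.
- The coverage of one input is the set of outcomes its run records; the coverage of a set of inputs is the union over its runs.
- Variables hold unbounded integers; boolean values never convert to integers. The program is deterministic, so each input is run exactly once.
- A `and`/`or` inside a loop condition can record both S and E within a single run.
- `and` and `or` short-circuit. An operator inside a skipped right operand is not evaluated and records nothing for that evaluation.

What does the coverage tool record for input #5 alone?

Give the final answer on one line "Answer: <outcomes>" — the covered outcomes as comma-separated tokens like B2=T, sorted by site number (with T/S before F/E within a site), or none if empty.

Tracing the run of input #5 (d=6, h=4):
  B1->T, B2->T, B2->T, B2->F, B4->S, B3->F, B5->T
as a set, this run covers: B1=T, B2=T, B2=F, B3=F, B4=S, B5=T

Answer: B1=T, B2=T, B2=F, B3=F, B4=S, B5=T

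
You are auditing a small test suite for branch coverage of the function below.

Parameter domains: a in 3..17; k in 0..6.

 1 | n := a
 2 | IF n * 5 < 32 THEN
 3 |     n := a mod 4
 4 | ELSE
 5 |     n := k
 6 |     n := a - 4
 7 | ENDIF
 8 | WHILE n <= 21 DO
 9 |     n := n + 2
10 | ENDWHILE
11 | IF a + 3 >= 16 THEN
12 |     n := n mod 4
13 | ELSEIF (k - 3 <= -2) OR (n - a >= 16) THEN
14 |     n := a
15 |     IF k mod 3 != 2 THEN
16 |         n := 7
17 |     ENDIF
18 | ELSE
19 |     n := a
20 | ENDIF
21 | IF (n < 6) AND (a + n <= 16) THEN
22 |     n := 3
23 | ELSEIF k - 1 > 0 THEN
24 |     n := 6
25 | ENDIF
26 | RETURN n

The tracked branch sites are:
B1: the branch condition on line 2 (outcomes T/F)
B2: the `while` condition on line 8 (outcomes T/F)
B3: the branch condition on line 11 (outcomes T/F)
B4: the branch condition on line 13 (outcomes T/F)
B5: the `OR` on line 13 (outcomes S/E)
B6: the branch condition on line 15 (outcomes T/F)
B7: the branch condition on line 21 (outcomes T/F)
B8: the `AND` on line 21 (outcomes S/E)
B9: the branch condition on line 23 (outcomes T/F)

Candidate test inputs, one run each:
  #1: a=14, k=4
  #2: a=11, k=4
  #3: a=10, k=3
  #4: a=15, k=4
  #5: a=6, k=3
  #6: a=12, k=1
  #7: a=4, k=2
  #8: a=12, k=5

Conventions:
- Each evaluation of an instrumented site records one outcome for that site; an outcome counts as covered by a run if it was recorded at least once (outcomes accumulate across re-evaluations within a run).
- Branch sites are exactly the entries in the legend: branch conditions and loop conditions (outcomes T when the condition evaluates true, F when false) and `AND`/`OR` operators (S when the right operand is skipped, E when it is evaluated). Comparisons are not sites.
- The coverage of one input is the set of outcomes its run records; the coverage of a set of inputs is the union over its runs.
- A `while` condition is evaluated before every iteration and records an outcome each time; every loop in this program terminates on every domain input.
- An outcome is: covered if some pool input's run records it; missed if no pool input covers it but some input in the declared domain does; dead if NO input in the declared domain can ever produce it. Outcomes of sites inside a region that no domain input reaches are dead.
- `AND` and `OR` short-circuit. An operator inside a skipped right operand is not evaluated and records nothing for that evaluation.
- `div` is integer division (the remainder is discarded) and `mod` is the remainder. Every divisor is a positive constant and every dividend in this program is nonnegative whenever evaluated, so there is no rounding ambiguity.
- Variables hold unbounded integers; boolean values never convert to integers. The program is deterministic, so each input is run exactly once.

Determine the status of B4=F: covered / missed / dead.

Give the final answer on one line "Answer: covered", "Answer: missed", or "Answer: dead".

B4=F is recorded by pool input(s) 2, 3, 8 -> covered

Answer: covered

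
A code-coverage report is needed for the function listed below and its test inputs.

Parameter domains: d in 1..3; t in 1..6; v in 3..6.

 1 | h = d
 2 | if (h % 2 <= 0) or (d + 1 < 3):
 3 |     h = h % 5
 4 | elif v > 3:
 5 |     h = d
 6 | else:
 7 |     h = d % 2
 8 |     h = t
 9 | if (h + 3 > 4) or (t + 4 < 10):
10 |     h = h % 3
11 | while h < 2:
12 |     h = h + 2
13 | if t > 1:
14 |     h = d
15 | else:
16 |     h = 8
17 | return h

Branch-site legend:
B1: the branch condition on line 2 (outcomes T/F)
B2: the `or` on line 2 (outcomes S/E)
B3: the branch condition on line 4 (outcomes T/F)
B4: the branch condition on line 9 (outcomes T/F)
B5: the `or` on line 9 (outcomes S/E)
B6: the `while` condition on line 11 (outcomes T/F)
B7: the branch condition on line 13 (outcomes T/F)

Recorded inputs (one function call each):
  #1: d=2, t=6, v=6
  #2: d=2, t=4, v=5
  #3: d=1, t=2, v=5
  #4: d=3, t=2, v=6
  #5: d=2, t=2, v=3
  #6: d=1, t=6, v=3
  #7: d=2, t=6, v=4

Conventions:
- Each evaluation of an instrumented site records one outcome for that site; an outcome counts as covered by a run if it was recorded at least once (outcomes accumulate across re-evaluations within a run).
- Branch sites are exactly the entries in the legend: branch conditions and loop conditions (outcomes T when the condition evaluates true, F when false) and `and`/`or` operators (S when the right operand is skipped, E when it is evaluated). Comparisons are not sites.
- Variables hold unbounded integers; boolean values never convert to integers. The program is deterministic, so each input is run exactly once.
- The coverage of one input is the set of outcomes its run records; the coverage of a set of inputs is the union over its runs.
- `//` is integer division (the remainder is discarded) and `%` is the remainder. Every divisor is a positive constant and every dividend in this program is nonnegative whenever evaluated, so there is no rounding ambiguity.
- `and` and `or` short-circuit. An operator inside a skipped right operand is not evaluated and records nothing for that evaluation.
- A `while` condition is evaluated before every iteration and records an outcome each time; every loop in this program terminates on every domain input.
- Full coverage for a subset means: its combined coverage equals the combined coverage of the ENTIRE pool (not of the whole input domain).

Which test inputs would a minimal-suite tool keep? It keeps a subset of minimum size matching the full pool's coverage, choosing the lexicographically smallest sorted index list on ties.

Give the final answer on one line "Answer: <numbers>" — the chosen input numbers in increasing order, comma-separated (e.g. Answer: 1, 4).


run #1 (d=2, t=6, v=6) runs B2->S, B1->T, B5->S, B4->T, B6->F, B7->T; records B1=T, B2=S, B4=T, B5=S, B6=F, B7=T
run #2 (d=2, t=4, v=5) runs B2->S, B1->T, B5->S, B4->T, B6->F, B7->T; records B1=T, B2=S, B4=T, B5=S, B6=F, B7=T
run #3 (d=1, t=2, v=5) runs B2->E, B1->T, B5->E, B4->T, B6->T, B6->F, B7->T; records B1=T, B2=E, B4=T, B5=E, B6=T, B6=F, B7=T
run #4 (d=3, t=2, v=6) runs B2->E, B1->F, B3->T, B5->S, B4->T, B6->T, B6->F, B7->T; records B1=F, B2=E, B3=T, B4=T, B5=S, B6=T, B6=F, B7=T
run #5 (d=2, t=2, v=3) runs B2->S, B1->T, B5->S, B4->T, B6->F, B7->T; records B1=T, B2=S, B4=T, B5=S, B6=F, B7=T
run #6 (d=1, t=6, v=3) runs B2->E, B1->T, B5->E, B4->F, B6->T, B6->F, B7->T; records B1=T, B2=E, B4=F, B5=E, B6=T, B6=F, B7=T
run #7 (d=2, t=6, v=4) runs B2->S, B1->T, B5->S, B4->T, B6->F, B7->T; records B1=T, B2=S, B4=T, B5=S, B6=F, B7=T
the full pool covers 12 outcomes: B1=T, B1=F, B2=S, B2=E, B3=T, B4=T, B4=F, B5=S, B5=E, B6=T, B6=F, B7=T
size 1 is not enough: best union over all size-1 subsets is 8/12
size 2 is not enough: best union over all size-2 subsets is 11/12
the canonical winner is {1, 4, 6}: size 3, full 12-outcome coverage, earliest index list among size-3 covers
Answer: 1, 4, 6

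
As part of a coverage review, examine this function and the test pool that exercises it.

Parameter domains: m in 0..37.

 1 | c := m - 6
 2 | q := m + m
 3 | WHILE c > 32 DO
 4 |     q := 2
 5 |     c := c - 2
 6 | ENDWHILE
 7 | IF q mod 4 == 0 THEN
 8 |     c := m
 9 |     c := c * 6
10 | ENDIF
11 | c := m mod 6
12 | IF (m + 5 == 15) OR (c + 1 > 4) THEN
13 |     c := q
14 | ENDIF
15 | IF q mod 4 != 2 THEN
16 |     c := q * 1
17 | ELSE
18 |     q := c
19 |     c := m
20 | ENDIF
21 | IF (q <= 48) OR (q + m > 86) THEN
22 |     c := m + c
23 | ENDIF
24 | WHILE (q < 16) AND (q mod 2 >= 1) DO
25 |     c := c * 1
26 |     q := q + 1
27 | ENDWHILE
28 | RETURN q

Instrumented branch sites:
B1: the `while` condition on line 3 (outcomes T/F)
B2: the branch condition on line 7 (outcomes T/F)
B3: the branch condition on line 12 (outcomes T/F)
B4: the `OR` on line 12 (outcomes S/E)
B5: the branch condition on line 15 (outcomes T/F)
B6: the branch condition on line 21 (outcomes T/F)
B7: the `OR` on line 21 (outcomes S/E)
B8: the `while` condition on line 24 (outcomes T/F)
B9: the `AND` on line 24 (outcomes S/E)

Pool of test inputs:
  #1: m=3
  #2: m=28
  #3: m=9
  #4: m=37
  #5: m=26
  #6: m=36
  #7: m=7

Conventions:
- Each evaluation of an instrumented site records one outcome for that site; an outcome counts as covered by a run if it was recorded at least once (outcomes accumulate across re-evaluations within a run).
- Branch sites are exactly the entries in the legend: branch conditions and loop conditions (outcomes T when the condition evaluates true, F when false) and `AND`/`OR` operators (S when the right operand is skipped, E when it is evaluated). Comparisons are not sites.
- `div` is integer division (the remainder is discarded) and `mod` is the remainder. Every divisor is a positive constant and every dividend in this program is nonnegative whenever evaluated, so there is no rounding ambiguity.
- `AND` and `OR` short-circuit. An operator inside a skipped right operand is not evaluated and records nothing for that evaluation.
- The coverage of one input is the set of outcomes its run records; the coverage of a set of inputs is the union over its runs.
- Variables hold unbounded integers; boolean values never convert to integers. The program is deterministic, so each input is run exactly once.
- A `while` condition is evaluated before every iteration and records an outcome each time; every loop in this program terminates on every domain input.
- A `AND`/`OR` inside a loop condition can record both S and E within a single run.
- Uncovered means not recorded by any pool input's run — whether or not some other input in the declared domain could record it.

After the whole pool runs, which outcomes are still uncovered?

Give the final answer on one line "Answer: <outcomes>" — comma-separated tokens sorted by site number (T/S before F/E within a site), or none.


#1 (m=3) -> B1->F, B2->F, B4->E, B3->F, B5->F, B7->S, B6->T, B9->E, B8->T, B9->E, B8->F; covered: B1=F, B2=F, B3=F, B4=E, B5=F, B6=T, B7=S, B8=T, B8=F, B9=E
#2 (m=28) -> B1->F, B2->T, B4->E, B3->T, B5->T, B7->E, B6->F, B9->S, B8->F; covered: B1=F, B2=T, B3=T, B4=E, B5=T, B6=F, B7=E, B8=F, B9=S
#3 (m=9) -> B1->F, B2->F, B4->E, B3->F, B5->F, B7->S, B6->T, B9->E, B8->T, B9->E, B8->F; covered: B1=F, B2=F, B3=F, B4=E, B5=F, B6=T, B7=S, B8=T, B8=F, B9=E
#4 (m=37) -> B1->F, B2->F, B4->E, B3->F, B5->F, B7->S, B6->T, B9->E, B8->T, B9->E, B8->F; covered: B1=F, B2=F, B3=F, B4=E, B5=F, B6=T, B7=S, B8=T, B8=F, B9=E
#5 (m=26) -> B1->F, B2->T, B4->E, B3->F, B5->T, B7->E, B6->F, B9->S, B8->F; covered: B1=F, B2=T, B3=F, B4=E, B5=T, B6=F, B7=E, B8=F, B9=S
#6 (m=36) -> B1->F, B2->T, B4->E, B3->F, B5->T, B7->E, B6->T, B9->S, B8->F; covered: B1=F, B2=T, B3=F, B4=E, B5=T, B6=T, B7=E, B8=F, B9=S
#7 (m=7) -> B1->F, B2->F, B4->E, B3->F, B5->F, B7->S, B6->T, B9->E, B8->T, B9->E, B8->F; covered: B1=F, B2=F, B3=F, B4=E, B5=F, B6=T, B7=S, B8=T, B8=F, B9=E
union over the pool: B1=F, B2=T, B2=F, B3=T, B3=F, B4=E, B5=T, B5=F, B6=T, B6=F, B7=S, B7=E, B8=T, B8=F, B9=S, B9=E
uncovered (2 of 18): B1=T, B4=S
Answer: B1=T, B4=S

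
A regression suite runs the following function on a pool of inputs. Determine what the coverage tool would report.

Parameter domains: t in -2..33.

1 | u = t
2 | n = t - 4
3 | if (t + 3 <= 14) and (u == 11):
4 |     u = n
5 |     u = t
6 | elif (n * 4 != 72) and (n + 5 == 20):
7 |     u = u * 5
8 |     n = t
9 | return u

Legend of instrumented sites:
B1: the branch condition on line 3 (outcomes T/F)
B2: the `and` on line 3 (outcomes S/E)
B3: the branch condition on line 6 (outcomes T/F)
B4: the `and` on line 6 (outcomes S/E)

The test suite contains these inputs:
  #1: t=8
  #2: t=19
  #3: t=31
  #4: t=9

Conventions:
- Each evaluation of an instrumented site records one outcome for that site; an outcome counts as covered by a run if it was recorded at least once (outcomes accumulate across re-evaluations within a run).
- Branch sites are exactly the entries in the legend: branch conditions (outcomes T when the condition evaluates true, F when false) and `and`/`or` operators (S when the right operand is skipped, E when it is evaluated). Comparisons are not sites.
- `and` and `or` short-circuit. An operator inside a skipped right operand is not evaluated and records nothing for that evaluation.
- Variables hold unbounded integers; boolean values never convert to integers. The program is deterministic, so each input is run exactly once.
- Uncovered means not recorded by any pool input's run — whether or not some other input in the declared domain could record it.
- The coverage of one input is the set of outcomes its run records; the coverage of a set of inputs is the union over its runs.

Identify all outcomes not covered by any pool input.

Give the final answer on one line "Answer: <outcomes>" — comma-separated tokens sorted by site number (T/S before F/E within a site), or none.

test 1 (t=8) hits B1=F, B2=E, B3=F, B4=E
test 2 (t=19) hits B1=F, B2=S, B3=T, B4=E
test 3 (t=31) hits B1=F, B2=S, B3=F, B4=E
test 4 (t=9) hits B1=F, B2=E, B3=F, B4=E
union over the pool: B1=F, B2=S, B2=E, B3=T, B3=F, B4=E
uncovered (2 of 8): B1=T, B4=S

Answer: B1=T, B4=S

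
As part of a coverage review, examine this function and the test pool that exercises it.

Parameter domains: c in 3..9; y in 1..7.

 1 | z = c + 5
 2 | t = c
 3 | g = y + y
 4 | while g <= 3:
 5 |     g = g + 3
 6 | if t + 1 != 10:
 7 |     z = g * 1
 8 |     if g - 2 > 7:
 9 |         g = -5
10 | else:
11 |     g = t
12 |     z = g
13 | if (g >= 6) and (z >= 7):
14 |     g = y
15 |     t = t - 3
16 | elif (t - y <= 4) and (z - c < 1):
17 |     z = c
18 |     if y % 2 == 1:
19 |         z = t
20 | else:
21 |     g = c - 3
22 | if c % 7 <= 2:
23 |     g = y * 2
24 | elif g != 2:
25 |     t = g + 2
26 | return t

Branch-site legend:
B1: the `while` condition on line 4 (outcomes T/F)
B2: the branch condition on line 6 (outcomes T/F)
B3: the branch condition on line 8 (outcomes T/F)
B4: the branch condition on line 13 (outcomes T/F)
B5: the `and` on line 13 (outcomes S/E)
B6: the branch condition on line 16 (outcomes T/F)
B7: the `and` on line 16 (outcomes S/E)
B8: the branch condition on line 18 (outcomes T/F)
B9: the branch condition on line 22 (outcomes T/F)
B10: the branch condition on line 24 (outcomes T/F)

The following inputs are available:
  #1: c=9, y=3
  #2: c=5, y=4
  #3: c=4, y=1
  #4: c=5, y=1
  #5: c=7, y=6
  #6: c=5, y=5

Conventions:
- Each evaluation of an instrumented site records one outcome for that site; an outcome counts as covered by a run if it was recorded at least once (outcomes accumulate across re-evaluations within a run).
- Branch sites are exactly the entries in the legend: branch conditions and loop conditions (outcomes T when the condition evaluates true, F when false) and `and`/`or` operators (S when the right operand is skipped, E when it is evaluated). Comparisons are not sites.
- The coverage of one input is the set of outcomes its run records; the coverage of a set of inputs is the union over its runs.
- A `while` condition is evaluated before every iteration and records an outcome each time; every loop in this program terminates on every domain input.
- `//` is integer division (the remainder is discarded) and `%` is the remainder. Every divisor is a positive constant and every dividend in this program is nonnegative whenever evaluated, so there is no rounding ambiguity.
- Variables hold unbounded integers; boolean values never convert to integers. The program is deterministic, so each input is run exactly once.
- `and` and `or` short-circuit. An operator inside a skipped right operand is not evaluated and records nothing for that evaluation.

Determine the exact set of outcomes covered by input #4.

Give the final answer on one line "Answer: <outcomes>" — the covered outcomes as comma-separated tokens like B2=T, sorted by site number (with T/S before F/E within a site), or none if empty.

Tracing the run of input #4 (c=5, y=1):
  B1->T, B1->F, B2->T, B3->F, B5->S, B4->F, B7->E, B6->T, B8->T, B9->F
  B10->T
collecting distinct outcomes: B1=T, B1=F, B2=T, B3=F, B4=F, B5=S, B6=T, B7=E, B8=T, B9=F, B10=T

Answer: B1=T, B1=F, B2=T, B3=F, B4=F, B5=S, B6=T, B7=E, B8=T, B9=F, B10=T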